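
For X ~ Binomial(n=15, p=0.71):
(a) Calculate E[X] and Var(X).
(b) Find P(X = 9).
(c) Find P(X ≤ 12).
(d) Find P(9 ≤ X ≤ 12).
(a) E[X] = 10.6500, Var(X) = 3.0885
(b) P(X = 9) = 0.136495
(c) P(X ≤ 12) = 0.855260
(d) P(9 ≤ X ≤ 12) = 0.742234

We have X ~ Binomial(n=15, p=0.71).

(a) Moments:
E[X] = 10.6500
Var(X) = 3.0885
σ = √Var(X) = 1.7574

(b) Point probability using PMF:
P(X = 9) = 0.136495

(c) Cumulative probability using CDF:
P(X ≤ 12) = F(12) = 0.855260

(d) Range probability:
P(9 ≤ X ≤ 12) = P(X ≤ 12) - P(X ≤ 8)
                   = F(12) - F(8)
                   = 0.855260 - 0.113026
                   = 0.742234

This means approximately 74.2% of outcomes fall in the interval [9, 12].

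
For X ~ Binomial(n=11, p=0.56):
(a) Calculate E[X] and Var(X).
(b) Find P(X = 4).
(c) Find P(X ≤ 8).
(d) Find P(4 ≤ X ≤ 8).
(a) E[X] = 6.1600, Var(X) = 2.7104
(b) P(X = 4) = 0.103618
(c) P(X ≤ 8) = 0.925950
(d) P(4 ≤ X ≤ 8) = 0.872787

We have X ~ Binomial(n=11, p=0.56).

(a) Moments:
E[X] = 6.1600
Var(X) = 2.7104
σ = √Var(X) = 1.6463

(b) Point probability using PMF:
P(X = 4) = 0.103618

(c) Cumulative probability using CDF:
P(X ≤ 8) = F(8) = 0.925950

(d) Range probability:
P(4 ≤ X ≤ 8) = P(X ≤ 8) - P(X ≤ 3)
                   = F(8) - F(3)
                   = 0.925950 - 0.053163
                   = 0.872787

This means approximately 87.3% of outcomes fall in the interval [4, 8].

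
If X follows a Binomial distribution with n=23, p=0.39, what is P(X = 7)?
0.123644

We have X ~ Binomial(n=23, p=0.39).

For a Binomial distribution, the PMF gives us the probability of each outcome.

Using the PMF formula:
P(X = 7) = 0.123644

Rounded to 4 decimal places: 0.1236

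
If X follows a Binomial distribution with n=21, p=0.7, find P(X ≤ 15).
0.637288

We have X ~ Binomial(n=21, p=0.7).

The CDF gives us P(X ≤ k).

Using the CDF:
P(X ≤ 15) = 0.637288

This means there's approximately a 63.7% chance that X is at most 15.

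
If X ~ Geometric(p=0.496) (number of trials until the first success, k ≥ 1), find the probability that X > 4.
0.064524

We have X ~ Geometric(p=0.496) (number of trials until the first success, k ≥ 1).

P(X > 4) = 1 - P(X ≤ 4)
                = 1 - F(4)
                = 1 - 0.935476
                = 0.064524

So there's approximately a 6.5% chance that X exceeds 4.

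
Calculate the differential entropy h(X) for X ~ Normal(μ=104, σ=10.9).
3.8077 nats

We have X ~ Normal(μ=104, σ=10.9).

The differential entropy measures the uncertainty or information content of the distribution.

For a Normal distribution with μ=104, σ=10.9:
h(X) = 3.8077 nats

(In bits, this would be 5.4934 bits.)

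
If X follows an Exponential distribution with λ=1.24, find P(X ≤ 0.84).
0.647110

We have X ~ Exponential(λ=1.24).

The CDF gives us P(X ≤ k).

Using the CDF:
P(X ≤ 0.84) = 0.647110

This means there's approximately a 64.7% chance that X is at most 0.84.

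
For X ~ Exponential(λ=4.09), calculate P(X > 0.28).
0.318160

We have X ~ Exponential(λ=4.09).

P(X > 0.28) = 1 - P(X ≤ 0.28)
                = 1 - F(0.28)
                = 1 - 0.681840
                = 0.318160

So there's approximately a 31.8% chance that X exceeds 0.28.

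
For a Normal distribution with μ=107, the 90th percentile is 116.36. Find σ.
σ = 7.3036

For X ~ Normal(μ, σ), the p-th percentile satisfies x = μ + z_p × σ,
where z_p = Φ⁻¹(p) is the standard normal quantile.

Step 1: z_{0.9} = Φ⁻¹(0.9) = 1.2816

Step 2: Solve for σ:
116.36 = 107 + 1.2816 × σ
σ = (116.36 - 107) / 1.2816
σ = 9.36 / 1.2816
σ = 7.3036

Verification: μ + z × σ = 107 + 1.2816 × 7.3036 = 116.36 ✓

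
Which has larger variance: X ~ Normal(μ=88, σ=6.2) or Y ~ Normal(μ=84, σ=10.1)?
Y has larger variance (102.0100 > 38.4400)

Compute the variance for each distribution:

X ~ Normal(μ=88, σ=6.2):
Var(X) = 38.4400

Y ~ Normal(μ=84, σ=10.1):
Var(Y) = 102.0100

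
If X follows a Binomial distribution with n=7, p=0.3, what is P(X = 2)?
0.317652

We have X ~ Binomial(n=7, p=0.3).

For a Binomial distribution, the PMF gives us the probability of each outcome.

Using the PMF formula:
P(X = 2) = 0.317652

Rounded to 4 decimal places: 0.3177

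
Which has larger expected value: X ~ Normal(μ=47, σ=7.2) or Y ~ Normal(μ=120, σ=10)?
Y has larger mean (120.0000 > 47.0000)

Compute the expected value for each distribution:

X ~ Normal(μ=47, σ=7.2):
E[X] = 47.0000

Y ~ Normal(μ=120, σ=10):
E[Y] = 120.0000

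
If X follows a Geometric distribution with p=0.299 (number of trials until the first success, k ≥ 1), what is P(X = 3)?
0.146929

We have X ~ Geometric(p=0.299) (number of trials until the first success, k ≥ 1).

For a Geometric distribution, the PMF gives us the probability of each outcome.

Using the PMF formula:
P(X = 3) = 0.146929

Rounded to 4 decimal places: 0.1469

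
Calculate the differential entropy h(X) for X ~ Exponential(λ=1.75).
0.4404 nats

We have X ~ Exponential(λ=1.75).

The differential entropy measures the uncertainty or information content of the distribution.

For an Exponential distribution with λ=1.75:
h(X) = 0.4404 nats

(In bits, this would be 0.6353 bits.)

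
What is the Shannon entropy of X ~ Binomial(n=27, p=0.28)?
2.2627 nats

We have X ~ Binomial(n=27, p=0.28).

The Shannon entropy measures the uncertainty or information content of the distribution.

For a Binomial distribution with n=27, p=0.28:
H(X) = 2.2627 nats

(In bits, this would be 3.2644 bits.)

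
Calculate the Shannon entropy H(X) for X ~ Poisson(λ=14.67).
2.7559 nats

We have X ~ Poisson(λ=14.67).

The Shannon entropy measures the uncertainty or information content of the distribution.

For a Poisson distribution with λ=14.67:
H(X) = 2.7559 nats

(In bits, this would be 3.9760 bits.)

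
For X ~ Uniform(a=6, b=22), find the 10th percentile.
7.6000

We have X ~ Uniform(a=6, b=22).

We want to find x such that P(X ≤ x) = 0.1.

This is the 10th percentile, which means 10% of values fall below this point.

Using the inverse CDF (quantile function):
x = F⁻¹(0.1) = 7.6000

Verification: P(X ≤ 7.6000) = 0.1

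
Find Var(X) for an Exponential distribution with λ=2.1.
0.2268

We have X ~ Exponential(λ=2.1).

For an Exponential distribution with λ=2.1:
Var(X) = 0.2268

The variance measures the spread of the distribution around the mean.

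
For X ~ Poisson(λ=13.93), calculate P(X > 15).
0.323733

We have X ~ Poisson(λ=13.93).

P(X > 15) = 1 - P(X ≤ 15)
                = 1 - F(15)
                = 1 - 0.676267
                = 0.323733

So there's approximately a 32.4% chance that X exceeds 15.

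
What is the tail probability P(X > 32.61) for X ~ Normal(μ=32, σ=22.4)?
0.489137

We have X ~ Normal(μ=32, σ=22.4).

P(X > 32.61) = 1 - P(X ≤ 32.61)
                = 1 - F(32.61)
                = 1 - 0.510863
                = 0.489137

So there's approximately a 48.9% chance that X exceeds 32.61.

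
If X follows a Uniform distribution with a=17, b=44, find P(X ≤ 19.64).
0.097778

We have X ~ Uniform(a=17, b=44).

The CDF gives us P(X ≤ k).

Using the CDF:
P(X ≤ 19.64) = 0.097778

This means there's approximately a 9.8% chance that X is at most 19.64.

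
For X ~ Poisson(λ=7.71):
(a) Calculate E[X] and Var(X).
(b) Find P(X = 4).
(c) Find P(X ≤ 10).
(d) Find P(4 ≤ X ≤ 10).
(a) E[X] = 7.7100, Var(X) = 7.7100
(b) P(X = 4) = 0.066008
(c) P(X ≤ 10) = 0.843592
(d) P(4 ≤ X ≤ 10) = 0.792117

We have X ~ Poisson(λ=7.71).

(a) Moments:
E[X] = 7.7100
Var(X) = 7.7100
σ = √Var(X) = 2.7767

(b) Point probability using PMF:
P(X = 4) = 0.066008

(c) Cumulative probability using CDF:
P(X ≤ 10) = F(10) = 0.843592

(d) Range probability:
P(4 ≤ X ≤ 10) = P(X ≤ 10) - P(X ≤ 3)
                   = F(10) - F(3)
                   = 0.843592 - 0.051475
                   = 0.792117

This means approximately 79.2% of outcomes fall in the interval [4, 10].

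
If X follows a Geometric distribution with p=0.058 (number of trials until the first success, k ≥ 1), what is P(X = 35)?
0.007606

We have X ~ Geometric(p=0.058) (number of trials until the first success, k ≥ 1).

For a Geometric distribution, the PMF gives us the probability of each outcome.

Using the PMF formula:
P(X = 35) = 0.007606

Rounded to 4 decimal places: 0.0076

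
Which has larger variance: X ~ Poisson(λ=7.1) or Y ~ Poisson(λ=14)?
Y has larger variance (14.0000 > 7.1000)

Compute the variance for each distribution:

X ~ Poisson(λ=7.1):
Var(X) = 7.1000

Y ~ Poisson(λ=14):
Var(Y) = 14.0000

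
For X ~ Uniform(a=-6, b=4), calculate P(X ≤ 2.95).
0.895000

We have X ~ Uniform(a=-6, b=4).

The CDF gives us P(X ≤ k).

Using the CDF:
P(X ≤ 2.95) = 0.895000

This means there's approximately a 89.5% chance that X is at most 2.95.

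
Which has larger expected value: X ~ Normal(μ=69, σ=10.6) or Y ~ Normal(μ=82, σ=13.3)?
Y has larger mean (82.0000 > 69.0000)

Compute the expected value for each distribution:

X ~ Normal(μ=69, σ=10.6):
E[X] = 69.0000

Y ~ Normal(μ=82, σ=13.3):
E[Y] = 82.0000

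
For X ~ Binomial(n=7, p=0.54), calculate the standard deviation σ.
1.3186

We have X ~ Binomial(n=7, p=0.54).

For a Binomial distribution with n=7, p=0.54:
σ = √Var(X) = 1.3186

The standard deviation is the square root of the variance.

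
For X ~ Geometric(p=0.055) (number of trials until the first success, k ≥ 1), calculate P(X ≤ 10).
0.432040

We have X ~ Geometric(p=0.055) (number of trials until the first success, k ≥ 1).

The CDF gives us P(X ≤ k).

Using the CDF:
P(X ≤ 10) = 0.432040

This means there's approximately a 43.2% chance that X is at most 10.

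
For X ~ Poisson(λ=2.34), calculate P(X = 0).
0.096328

We have X ~ Poisson(λ=2.34).

For a Poisson distribution, the PMF gives us the probability of each outcome.

Using the PMF formula:
P(X = 0) = 0.096328

Rounded to 4 decimal places: 0.0963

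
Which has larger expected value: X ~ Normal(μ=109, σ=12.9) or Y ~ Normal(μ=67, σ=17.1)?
X has larger mean (109.0000 > 67.0000)

Compute the expected value for each distribution:

X ~ Normal(μ=109, σ=12.9):
E[X] = 109.0000

Y ~ Normal(μ=67, σ=17.1):
E[Y] = 67.0000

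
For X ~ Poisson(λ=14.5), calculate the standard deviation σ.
3.8079

We have X ~ Poisson(λ=14.5).

For a Poisson distribution with λ=14.5:
σ = √Var(X) = 3.8079

The standard deviation is the square root of the variance.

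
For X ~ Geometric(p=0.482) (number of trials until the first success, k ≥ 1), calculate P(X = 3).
0.129332

We have X ~ Geometric(p=0.482) (number of trials until the first success, k ≥ 1).

For a Geometric distribution, the PMF gives us the probability of each outcome.

Using the PMF formula:
P(X = 3) = 0.129332

Rounded to 4 decimal places: 0.1293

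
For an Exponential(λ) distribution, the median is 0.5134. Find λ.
λ = 1.3501

For X ~ Exponential(λ), the CDF is F(x) = 1 - e^(-λx).
The median m satisfies F(m) = 0.5:
1 - e^(-λm) = 0.5
e^(-λm) = 0.5
λm = ln(2)
m = ln(2) / λ

Given m = 0.5134:
λ = ln(2) / 0.5134 = 0.693147 / 0.5134 = 1.3501

Verification: ln(2) / 1.3501 = 0.5134 ✓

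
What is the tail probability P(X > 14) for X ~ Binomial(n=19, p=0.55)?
0.027981

We have X ~ Binomial(n=19, p=0.55).

P(X > 14) = 1 - P(X ≤ 14)
                = 1 - F(14)
                = 1 - 0.972019
                = 0.027981

So there's approximately a 2.8% chance that X exceeds 14.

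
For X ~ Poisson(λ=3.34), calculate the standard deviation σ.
1.8276

We have X ~ Poisson(λ=3.34).

For a Poisson distribution with λ=3.34:
σ = √Var(X) = 1.8276

The standard deviation is the square root of the variance.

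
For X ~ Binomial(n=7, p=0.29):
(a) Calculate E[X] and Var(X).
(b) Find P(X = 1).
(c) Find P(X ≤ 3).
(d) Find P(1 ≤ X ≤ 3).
(a) E[X] = 2.0300, Var(X) = 1.4413
(b) P(X = 1) = 0.260044
(c) P(X ≤ 3) = 0.886558
(d) P(1 ≤ X ≤ 3) = 0.795606

We have X ~ Binomial(n=7, p=0.29).

(a) Moments:
E[X] = 2.0300
Var(X) = 1.4413
σ = √Var(X) = 1.2005

(b) Point probability using PMF:
P(X = 1) = 0.260044

(c) Cumulative probability using CDF:
P(X ≤ 3) = F(3) = 0.886558

(d) Range probability:
P(1 ≤ X ≤ 3) = P(X ≤ 3) - P(X ≤ 0)
                   = F(3) - F(0)
                   = 0.886558 - 0.090951
                   = 0.795606

This means approximately 79.6% of outcomes fall in the interval [1, 3].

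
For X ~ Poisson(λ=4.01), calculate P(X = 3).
0.194877

We have X ~ Poisson(λ=4.01).

For a Poisson distribution, the PMF gives us the probability of each outcome.

Using the PMF formula:
P(X = 3) = 0.194877

Rounded to 4 decimal places: 0.1949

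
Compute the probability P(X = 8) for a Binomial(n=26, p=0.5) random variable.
0.023280

We have X ~ Binomial(n=26, p=0.5).

For a Binomial distribution, the PMF gives us the probability of each outcome.

Using the PMF formula:
P(X = 8) = 0.023280

Rounded to 4 decimal places: 0.0233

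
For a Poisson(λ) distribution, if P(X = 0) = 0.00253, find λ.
λ = 5.9795

For a Poisson(λ) distribution, the PMF at 0 is:
P(X = 0) = λ^0 e^(-λ) / 0! = e^(-λ)

Given P(X = 0) = 0.00253:
e^(-λ) = 0.00253
-λ = ln(0.00253)
λ = -ln(0.00253) = 5.9795

Verification: e^(-5.9795) = 0.00253 ✓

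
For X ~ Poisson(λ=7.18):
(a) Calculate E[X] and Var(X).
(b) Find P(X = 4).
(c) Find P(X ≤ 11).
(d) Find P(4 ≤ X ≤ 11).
(a) E[X] = 7.1800, Var(X) = 7.1800
(b) P(X = 4) = 0.084344
(c) P(X ≤ 11) = 0.938097
(d) P(4 ≤ X ≤ 11) = 0.865246

We have X ~ Poisson(λ=7.18).

(a) Moments:
E[X] = 7.1800
Var(X) = 7.1800
σ = √Var(X) = 2.6796

(b) Point probability using PMF:
P(X = 4) = 0.084344

(c) Cumulative probability using CDF:
P(X ≤ 11) = F(11) = 0.938097

(d) Range probability:
P(4 ≤ X ≤ 11) = P(X ≤ 11) - P(X ≤ 3)
                   = F(11) - F(3)
                   = 0.938097 - 0.072851
                   = 0.865246

This means approximately 86.5% of outcomes fall in the interval [4, 11].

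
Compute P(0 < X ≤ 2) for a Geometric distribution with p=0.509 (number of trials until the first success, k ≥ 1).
0.758919

We have X ~ Geometric(p=0.509) (number of trials until the first success, k ≥ 1).

To find P(0 < X ≤ 2), we use:
P(0 < X ≤ 2) = P(X ≤ 2) - P(X ≤ 0)
                 = F(2) - F(0)
                 = 0.758919 - 0.000000
                 = 0.758919

So there's approximately a 75.9% chance that X falls in this range.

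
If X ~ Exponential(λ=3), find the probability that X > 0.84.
0.080460

We have X ~ Exponential(λ=3).

P(X > 0.84) = 1 - P(X ≤ 0.84)
                = 1 - F(0.84)
                = 1 - 0.919540
                = 0.080460

So there's approximately a 8.0% chance that X exceeds 0.84.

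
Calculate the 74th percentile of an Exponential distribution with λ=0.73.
1.8453

We have X ~ Exponential(λ=0.73).

We want to find x such that P(X ≤ x) = 0.74.

This is the 74th percentile, which means 74% of values fall below this point.

Using the inverse CDF (quantile function):
x = F⁻¹(0.74) = 1.8453

Verification: P(X ≤ 1.8453) = 0.74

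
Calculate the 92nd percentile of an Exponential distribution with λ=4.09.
0.6175

We have X ~ Exponential(λ=4.09).

We want to find x such that P(X ≤ x) = 0.92.

This is the 92nd percentile, which means 92% of values fall below this point.

Using the inverse CDF (quantile function):
x = F⁻¹(0.92) = 0.6175

Verification: P(X ≤ 0.6175) = 0.92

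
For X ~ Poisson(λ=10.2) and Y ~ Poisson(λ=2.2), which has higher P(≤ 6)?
Y has higher probability (P(Y ≤ 6) = 0.9925 > P(X ≤ 6) = 0.1180)

Compute P(≤ 6) for each distribution:

X ~ Poisson(λ=10.2):
P(X ≤ 6) = 0.1180

Y ~ Poisson(λ=2.2):
P(Y ≤ 6) = 0.9925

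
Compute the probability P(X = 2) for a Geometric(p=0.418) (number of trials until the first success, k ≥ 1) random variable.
0.243276

We have X ~ Geometric(p=0.418) (number of trials until the first success, k ≥ 1).

For a Geometric distribution, the PMF gives us the probability of each outcome.

Using the PMF formula:
P(X = 2) = 0.243276

Rounded to 4 decimal places: 0.2433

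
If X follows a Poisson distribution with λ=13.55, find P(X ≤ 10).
0.207453

We have X ~ Poisson(λ=13.55).

The CDF gives us P(X ≤ k).

Using the CDF:
P(X ≤ 10) = 0.207453

This means there's approximately a 20.7% chance that X is at most 10.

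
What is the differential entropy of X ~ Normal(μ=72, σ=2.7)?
2.4122 nats

We have X ~ Normal(μ=72, σ=2.7).

The differential entropy measures the uncertainty or information content of the distribution.

For a Normal distribution with μ=72, σ=2.7:
h(X) = 2.4122 nats

(In bits, this would be 3.4801 bits.)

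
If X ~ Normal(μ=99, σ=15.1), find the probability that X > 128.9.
0.023844

We have X ~ Normal(μ=99, σ=15.1).

P(X > 128.9) = 1 - P(X ≤ 128.9)
                = 1 - F(128.9)
                = 1 - 0.976156
                = 0.023844

So there's approximately a 2.4% chance that X exceeds 128.9.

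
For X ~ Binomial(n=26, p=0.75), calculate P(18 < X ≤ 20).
0.348010

We have X ~ Binomial(n=26, p=0.75).

To find P(18 < X ≤ 20), we use:
P(18 < X ≤ 20) = P(X ≤ 20) - P(X ≤ 18)
                 = F(20) - F(18)
                 = 0.662856 - 0.314846
                 = 0.348010

So there's approximately a 34.8% chance that X falls in this range.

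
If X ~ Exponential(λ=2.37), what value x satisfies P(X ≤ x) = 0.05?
0.0216

We have X ~ Exponential(λ=2.37).

We want to find x such that P(X ≤ x) = 0.05.

This is the 5th percentile, which means 5% of values fall below this point.

Using the inverse CDF (quantile function):
x = F⁻¹(0.05) = 0.0216

Verification: P(X ≤ 0.0216) = 0.05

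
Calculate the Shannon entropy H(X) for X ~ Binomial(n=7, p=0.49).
1.6956 nats

We have X ~ Binomial(n=7, p=0.49).

The Shannon entropy measures the uncertainty or information content of the distribution.

For a Binomial distribution with n=7, p=0.49:
H(X) = 1.6956 nats

(In bits, this would be 2.4463 bits.)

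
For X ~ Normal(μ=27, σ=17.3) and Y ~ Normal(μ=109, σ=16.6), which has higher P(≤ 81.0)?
X has higher probability (P(X ≤ 81.0) = 0.9991 > P(Y ≤ 81.0) = 0.0458)

Compute P(≤ 81.0) for each distribution:

X ~ Normal(μ=27, σ=17.3):
P(X ≤ 81.0) = 0.9991

Y ~ Normal(μ=109, σ=16.6):
P(Y ≤ 81.0) = 0.0458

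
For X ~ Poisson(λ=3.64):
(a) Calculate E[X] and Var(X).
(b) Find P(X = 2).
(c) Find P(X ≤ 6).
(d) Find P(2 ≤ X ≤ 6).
(a) E[X] = 3.6400, Var(X) = 3.6400
(b) P(X = 2) = 0.173917
(c) P(X ≤ 6) = 0.923378
(d) P(2 ≤ X ≤ 6) = 0.801567

We have X ~ Poisson(λ=3.64).

(a) Moments:
E[X] = 3.6400
Var(X) = 3.6400
σ = √Var(X) = 1.9079

(b) Point probability using PMF:
P(X = 2) = 0.173917

(c) Cumulative probability using CDF:
P(X ≤ 6) = F(6) = 0.923378

(d) Range probability:
P(2 ≤ X ≤ 6) = P(X ≤ 6) - P(X ≤ 1)
                   = F(6) - F(1)
                   = 0.923378 - 0.121811
                   = 0.801567

This means approximately 80.2% of outcomes fall in the interval [2, 6].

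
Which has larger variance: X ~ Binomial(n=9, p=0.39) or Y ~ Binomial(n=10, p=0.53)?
Y has larger variance (2.4910 > 2.1411)

Compute the variance for each distribution:

X ~ Binomial(n=9, p=0.39):
Var(X) = 2.1411

Y ~ Binomial(n=10, p=0.53):
Var(Y) = 2.4910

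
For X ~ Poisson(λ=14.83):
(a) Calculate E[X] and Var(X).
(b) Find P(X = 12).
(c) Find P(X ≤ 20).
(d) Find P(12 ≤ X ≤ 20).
(a) E[X] = 14.8300, Var(X) = 14.8300
(b) P(X = 12) = 0.085658
(c) P(X ≤ 20) = 0.923936
(d) P(12 ≤ X ≤ 20) = 0.727659

We have X ~ Poisson(λ=14.83).

(a) Moments:
E[X] = 14.8300
Var(X) = 14.8300
σ = √Var(X) = 3.8510

(b) Point probability using PMF:
P(X = 12) = 0.085658

(c) Cumulative probability using CDF:
P(X ≤ 20) = F(20) = 0.923936

(d) Range probability:
P(12 ≤ X ≤ 20) = P(X ≤ 20) - P(X ≤ 11)
                   = F(20) - F(11)
                   = 0.923936 - 0.196277
                   = 0.727659

This means approximately 72.8% of outcomes fall in the interval [12, 20].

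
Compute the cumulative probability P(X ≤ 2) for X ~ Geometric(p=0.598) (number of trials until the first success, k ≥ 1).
0.838396

We have X ~ Geometric(p=0.598) (number of trials until the first success, k ≥ 1).

The CDF gives us P(X ≤ k).

Using the CDF:
P(X ≤ 2) = 0.838396

This means there's approximately a 83.8% chance that X is at most 2.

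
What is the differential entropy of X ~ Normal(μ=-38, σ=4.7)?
2.9665 nats

We have X ~ Normal(μ=-38, σ=4.7).

The differential entropy measures the uncertainty or information content of the distribution.

For a Normal distribution with μ=-38, σ=4.7:
h(X) = 2.9665 nats

(In bits, this would be 4.2798 bits.)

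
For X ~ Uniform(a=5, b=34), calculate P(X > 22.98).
0.380000

We have X ~ Uniform(a=5, b=34).

P(X > 22.98) = 1 - P(X ≤ 22.98)
                = 1 - F(22.98)
                = 1 - 0.620000
                = 0.380000

So there's approximately a 38.0% chance that X exceeds 22.98.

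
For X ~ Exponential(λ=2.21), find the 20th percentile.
0.1010

We have X ~ Exponential(λ=2.21).

We want to find x such that P(X ≤ x) = 0.2.

This is the 20th percentile, which means 20% of values fall below this point.

Using the inverse CDF (quantile function):
x = F⁻¹(0.2) = 0.1010

Verification: P(X ≤ 0.1010) = 0.2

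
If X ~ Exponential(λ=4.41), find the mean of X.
0.2268

We have X ~ Exponential(λ=4.41).

For an Exponential distribution with λ=4.41:
E[X] = 0.2268

This is the expected (average) value of X.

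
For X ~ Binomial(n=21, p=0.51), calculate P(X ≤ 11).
0.633915

We have X ~ Binomial(n=21, p=0.51).

The CDF gives us P(X ≤ k).

Using the CDF:
P(X ≤ 11) = 0.633915

This means there's approximately a 63.4% chance that X is at most 11.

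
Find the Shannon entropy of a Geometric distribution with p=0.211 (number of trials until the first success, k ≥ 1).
2.4421 nats

We have X ~ Geometric(p=0.211) (number of trials until the first success, k ≥ 1).

The Shannon entropy measures the uncertainty or information content of the distribution.

For a Geometric distribution with p=0.211 (number of trials until the first success, k ≥ 1):
H(X) = 2.4421 nats

(In bits, this would be 3.5232 bits.)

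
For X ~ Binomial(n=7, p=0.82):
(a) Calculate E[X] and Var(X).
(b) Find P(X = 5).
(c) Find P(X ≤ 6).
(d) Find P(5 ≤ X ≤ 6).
(a) E[X] = 5.7400, Var(X) = 1.0332
(b) P(X = 5) = 0.252251
(c) P(X ≤ 6) = 0.750715
(d) P(5 ≤ X ≤ 6) = 0.635300

We have X ~ Binomial(n=7, p=0.82).

(a) Moments:
E[X] = 5.7400
Var(X) = 1.0332
σ = √Var(X) = 1.0165

(b) Point probability using PMF:
P(X = 5) = 0.252251

(c) Cumulative probability using CDF:
P(X ≤ 6) = F(6) = 0.750715

(d) Range probability:
P(5 ≤ X ≤ 6) = P(X ≤ 6) - P(X ≤ 4)
                   = F(6) - F(4)
                   = 0.750715 - 0.115415
                   = 0.635300

This means approximately 63.5% of outcomes fall in the interval [5, 6].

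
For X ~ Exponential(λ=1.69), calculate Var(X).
0.3501

We have X ~ Exponential(λ=1.69).

For an Exponential distribution with λ=1.69:
Var(X) = 0.3501

The variance measures the spread of the distribution around the mean.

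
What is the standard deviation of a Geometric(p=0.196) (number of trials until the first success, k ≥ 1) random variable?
4.5748

We have X ~ Geometric(p=0.196) (number of trials until the first success, k ≥ 1).

For a Geometric distribution with p=0.196 (number of trials until the first success, k ≥ 1):
σ = √Var(X) = 4.5748

The standard deviation is the square root of the variance.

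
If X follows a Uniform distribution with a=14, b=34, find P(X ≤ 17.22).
0.161000

We have X ~ Uniform(a=14, b=34).

The CDF gives us P(X ≤ k).

Using the CDF:
P(X ≤ 17.22) = 0.161000

This means there's approximately a 16.1% chance that X is at most 17.22.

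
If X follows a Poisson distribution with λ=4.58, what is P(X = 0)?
0.010255

We have X ~ Poisson(λ=4.58).

For a Poisson distribution, the PMF gives us the probability of each outcome.

Using the PMF formula:
P(X = 0) = 0.010255

Rounded to 4 decimal places: 0.0103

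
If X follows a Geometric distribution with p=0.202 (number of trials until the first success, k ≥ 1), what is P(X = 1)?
0.202000

We have X ~ Geometric(p=0.202) (number of trials until the first success, k ≥ 1).

For a Geometric distribution, the PMF gives us the probability of each outcome.

Using the PMF formula:
P(X = 1) = 0.202000

Rounded to 4 decimal places: 0.2020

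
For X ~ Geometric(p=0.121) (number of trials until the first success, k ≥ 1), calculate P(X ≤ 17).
0.888362

We have X ~ Geometric(p=0.121) (number of trials until the first success, k ≥ 1).

The CDF gives us P(X ≤ k).

Using the CDF:
P(X ≤ 17) = 0.888362

This means there's approximately a 88.8% chance that X is at most 17.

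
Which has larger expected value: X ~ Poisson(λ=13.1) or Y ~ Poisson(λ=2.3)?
X has larger mean (13.1000 > 2.3000)

Compute the expected value for each distribution:

X ~ Poisson(λ=13.1):
E[X] = 13.1000

Y ~ Poisson(λ=2.3):
E[Y] = 2.3000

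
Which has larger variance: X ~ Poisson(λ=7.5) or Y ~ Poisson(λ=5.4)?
X has larger variance (7.5000 > 5.4000)

Compute the variance for each distribution:

X ~ Poisson(λ=7.5):
Var(X) = 7.5000

Y ~ Poisson(λ=5.4):
Var(Y) = 5.4000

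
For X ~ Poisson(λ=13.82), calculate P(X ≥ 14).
0.516358

We have X ~ Poisson(λ=13.82).

For discrete distributions, P(X ≥ 14) = 1 - P(X ≤ 13).

P(X ≤ 13) = 0.483642
P(X ≥ 14) = 1 - 0.483642 = 0.516358

So there's approximately a 51.6% chance that X is at least 14.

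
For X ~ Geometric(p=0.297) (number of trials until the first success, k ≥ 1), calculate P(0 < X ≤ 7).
0.915143

We have X ~ Geometric(p=0.297) (number of trials until the first success, k ≥ 1).

To find P(0 < X ≤ 7), we use:
P(0 < X ≤ 7) = P(X ≤ 7) - P(X ≤ 0)
                 = F(7) - F(0)
                 = 0.915143 - 0.000000
                 = 0.915143

So there's approximately a 91.5% chance that X falls in this range.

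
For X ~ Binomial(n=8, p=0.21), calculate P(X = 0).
0.151711

We have X ~ Binomial(n=8, p=0.21).

For a Binomial distribution, the PMF gives us the probability of each outcome.

Using the PMF formula:
P(X = 0) = 0.151711

Rounded to 4 decimal places: 0.1517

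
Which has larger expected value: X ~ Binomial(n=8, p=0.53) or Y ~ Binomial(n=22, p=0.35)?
Y has larger mean (7.7000 > 4.2400)

Compute the expected value for each distribution:

X ~ Binomial(n=8, p=0.53):
E[X] = 4.2400

Y ~ Binomial(n=22, p=0.35):
E[Y] = 7.7000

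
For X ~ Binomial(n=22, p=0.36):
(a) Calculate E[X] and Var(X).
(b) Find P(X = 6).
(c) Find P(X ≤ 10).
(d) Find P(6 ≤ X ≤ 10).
(a) E[X] = 7.9200, Var(X) = 5.0688
(b) P(X = 6) = 0.128679
(c) P(X ≤ 10) = 0.873188
(d) P(6 ≤ X ≤ 10) = 0.732946

We have X ~ Binomial(n=22, p=0.36).

(a) Moments:
E[X] = 7.9200
Var(X) = 5.0688
σ = √Var(X) = 2.2514

(b) Point probability using PMF:
P(X = 6) = 0.128679

(c) Cumulative probability using CDF:
P(X ≤ 10) = F(10) = 0.873188

(d) Range probability:
P(6 ≤ X ≤ 10) = P(X ≤ 10) - P(X ≤ 5)
                   = F(10) - F(5)
                   = 0.873188 - 0.140242
                   = 0.732946

This means approximately 73.3% of outcomes fall in the interval [6, 10].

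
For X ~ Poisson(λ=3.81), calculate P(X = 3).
0.204156

We have X ~ Poisson(λ=3.81).

For a Poisson distribution, the PMF gives us the probability of each outcome.

Using the PMF formula:
P(X = 3) = 0.204156

Rounded to 4 decimal places: 0.2042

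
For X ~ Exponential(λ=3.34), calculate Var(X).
0.0896

We have X ~ Exponential(λ=3.34).

For an Exponential distribution with λ=3.34:
Var(X) = 0.0896

The variance measures the spread of the distribution around the mean.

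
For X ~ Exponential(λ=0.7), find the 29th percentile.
0.4893

We have X ~ Exponential(λ=0.7).

We want to find x such that P(X ≤ x) = 0.29.

This is the 29th percentile, which means 29% of values fall below this point.

Using the inverse CDF (quantile function):
x = F⁻¹(0.29) = 0.4893

Verification: P(X ≤ 0.4893) = 0.29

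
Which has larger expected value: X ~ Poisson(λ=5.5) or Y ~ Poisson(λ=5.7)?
Y has larger mean (5.7000 > 5.5000)

Compute the expected value for each distribution:

X ~ Poisson(λ=5.5):
E[X] = 5.5000

Y ~ Poisson(λ=5.7):
E[Y] = 5.7000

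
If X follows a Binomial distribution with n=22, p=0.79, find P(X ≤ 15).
0.161321

We have X ~ Binomial(n=22, p=0.79).

The CDF gives us P(X ≤ k).

Using the CDF:
P(X ≤ 15) = 0.161321

This means there's approximately a 16.1% chance that X is at most 15.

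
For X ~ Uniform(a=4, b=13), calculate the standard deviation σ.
2.5981

We have X ~ Uniform(a=4, b=13).

For a Uniform distribution with a=4, b=13:
σ = √Var(X) = 2.5981

The standard deviation is the square root of the variance.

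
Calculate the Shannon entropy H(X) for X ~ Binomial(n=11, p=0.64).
1.8794 nats

We have X ~ Binomial(n=11, p=0.64).

The Shannon entropy measures the uncertainty or information content of the distribution.

For a Binomial distribution with n=11, p=0.64:
H(X) = 1.8794 nats

(In bits, this would be 2.7114 bits.)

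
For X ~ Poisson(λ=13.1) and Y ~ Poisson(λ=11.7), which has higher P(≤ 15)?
Y has higher probability (P(Y ≤ 15) = 0.8653 > P(X ≤ 15) = 0.7547)

Compute P(≤ 15) for each distribution:

X ~ Poisson(λ=13.1):
P(X ≤ 15) = 0.7547

Y ~ Poisson(λ=11.7):
P(Y ≤ 15) = 0.8653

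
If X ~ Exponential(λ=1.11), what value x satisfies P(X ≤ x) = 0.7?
1.0847

We have X ~ Exponential(λ=1.11).

We want to find x such that P(X ≤ x) = 0.7.

This is the 70th percentile, which means 70% of values fall below this point.

Using the inverse CDF (quantile function):
x = F⁻¹(0.7) = 1.0847

Verification: P(X ≤ 1.0847) = 0.7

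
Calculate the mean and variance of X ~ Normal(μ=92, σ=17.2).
E[X] = 92.0000, Var(X) = 295.8400

We have X ~ Normal(μ=92, σ=17.2).

For a Normal distribution with μ=92, σ=17.2:

Expected value:
E[X] = 92.0000

Variance:
Var(X) = 295.8400

Standard deviation:
σ = √Var(X) = 17.2000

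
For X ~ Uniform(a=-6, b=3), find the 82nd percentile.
1.3800

We have X ~ Uniform(a=-6, b=3).

We want to find x such that P(X ≤ x) = 0.82.

This is the 82nd percentile, which means 82% of values fall below this point.

Using the inverse CDF (quantile function):
x = F⁻¹(0.82) = 1.3800

Verification: P(X ≤ 1.3800) = 0.82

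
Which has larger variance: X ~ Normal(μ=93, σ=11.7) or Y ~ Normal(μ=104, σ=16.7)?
Y has larger variance (278.8900 > 136.8900)

Compute the variance for each distribution:

X ~ Normal(μ=93, σ=11.7):
Var(X) = 136.8900

Y ~ Normal(μ=104, σ=16.7):
Var(Y) = 278.8900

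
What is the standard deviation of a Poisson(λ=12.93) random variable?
3.5958

We have X ~ Poisson(λ=12.93).

For a Poisson distribution with λ=12.93:
σ = √Var(X) = 3.5958

The standard deviation is the square root of the variance.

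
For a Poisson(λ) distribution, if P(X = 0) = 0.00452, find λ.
λ = 5.3992

For a Poisson(λ) distribution, the PMF at 0 is:
P(X = 0) = λ^0 e^(-λ) / 0! = e^(-λ)

Given P(X = 0) = 0.00452:
e^(-λ) = 0.00452
-λ = ln(0.00452)
λ = -ln(0.00452) = 5.3992

Verification: e^(-5.3992) = 0.00452 ✓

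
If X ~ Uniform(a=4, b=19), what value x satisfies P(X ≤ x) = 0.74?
15.1000

We have X ~ Uniform(a=4, b=19).

We want to find x such that P(X ≤ x) = 0.74.

This is the 74th percentile, which means 74% of values fall below this point.

Using the inverse CDF (quantile function):
x = F⁻¹(0.74) = 15.1000

Verification: P(X ≤ 15.1000) = 0.74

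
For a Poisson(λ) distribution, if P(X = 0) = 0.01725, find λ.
λ = 4.0599

For a Poisson(λ) distribution, the PMF at 0 is:
P(X = 0) = λ^0 e^(-λ) / 0! = e^(-λ)

Given P(X = 0) = 0.01725:
e^(-λ) = 0.01725
-λ = ln(0.01725)
λ = -ln(0.01725) = 4.0599

Verification: e^(-4.0599) = 0.01725 ✓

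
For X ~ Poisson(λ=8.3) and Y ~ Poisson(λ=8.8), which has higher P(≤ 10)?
X has higher probability (P(X ≤ 10) = 0.7850 > P(Y ≤ 10) = 0.7294)

Compute P(≤ 10) for each distribution:

X ~ Poisson(λ=8.3):
P(X ≤ 10) = 0.7850

Y ~ Poisson(λ=8.8):
P(Y ≤ 10) = 0.7294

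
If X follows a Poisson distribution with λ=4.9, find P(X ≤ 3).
0.279345

We have X ~ Poisson(λ=4.9).

The CDF gives us P(X ≤ k).

Using the CDF:
P(X ≤ 3) = 0.279345

This means there's approximately a 27.9% chance that X is at most 3.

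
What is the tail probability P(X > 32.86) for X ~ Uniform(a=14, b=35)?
0.101905

We have X ~ Uniform(a=14, b=35).

P(X > 32.86) = 1 - P(X ≤ 32.86)
                = 1 - F(32.86)
                = 1 - 0.898095
                = 0.101905

So there's approximately a 10.2% chance that X exceeds 32.86.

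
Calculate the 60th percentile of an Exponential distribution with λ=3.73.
0.2457

We have X ~ Exponential(λ=3.73).

We want to find x such that P(X ≤ x) = 0.6.

This is the 60th percentile, which means 60% of values fall below this point.

Using the inverse CDF (quantile function):
x = F⁻¹(0.6) = 0.2457

Verification: P(X ≤ 0.2457) = 0.6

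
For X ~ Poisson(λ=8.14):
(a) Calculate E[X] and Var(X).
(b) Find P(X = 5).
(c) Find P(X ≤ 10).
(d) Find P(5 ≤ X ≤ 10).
(a) E[X] = 8.1400, Var(X) = 8.1400
(b) P(X = 5) = 0.086853
(c) P(X ≤ 10) = 0.801750
(d) P(5 ≤ X ≤ 10) = 0.709858

We have X ~ Poisson(λ=8.14).

(a) Moments:
E[X] = 8.1400
Var(X) = 8.1400
σ = √Var(X) = 2.8531

(b) Point probability using PMF:
P(X = 5) = 0.086853

(c) Cumulative probability using CDF:
P(X ≤ 10) = F(10) = 0.801750

(d) Range probability:
P(5 ≤ X ≤ 10) = P(X ≤ 10) - P(X ≤ 4)
                   = F(10) - F(4)
                   = 0.801750 - 0.091893
                   = 0.709858

This means approximately 71.0% of outcomes fall in the interval [5, 10].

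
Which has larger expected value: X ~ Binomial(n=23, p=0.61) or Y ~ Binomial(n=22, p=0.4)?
X has larger mean (14.0300 > 8.8000)

Compute the expected value for each distribution:

X ~ Binomial(n=23, p=0.61):
E[X] = 14.0300

Y ~ Binomial(n=22, p=0.4):
E[Y] = 8.8000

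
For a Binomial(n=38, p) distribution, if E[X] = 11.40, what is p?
p = 0.3

For a Binomial(n, p) distribution:
E[X] = n × p

Given n = 38 and E[X] = 11.40:
11.40 = 38 × p
p = 11.40 / 38 = 0.3

Verification: Binomial(38, 0.3) has E[X] = 11.40 ✓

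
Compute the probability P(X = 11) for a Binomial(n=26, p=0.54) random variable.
0.076853

We have X ~ Binomial(n=26, p=0.54).

For a Binomial distribution, the PMF gives us the probability of each outcome.

Using the PMF formula:
P(X = 11) = 0.076853

Rounded to 4 decimal places: 0.0769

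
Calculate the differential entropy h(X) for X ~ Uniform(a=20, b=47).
3.2958 nats

We have X ~ Uniform(a=20, b=47).

The differential entropy measures the uncertainty or information content of the distribution.

For a Uniform distribution with a=20, b=47:
h(X) = 3.2958 nats

(In bits, this would be 4.7549 bits.)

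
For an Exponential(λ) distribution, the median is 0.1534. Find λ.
λ = 4.5186

For X ~ Exponential(λ), the CDF is F(x) = 1 - e^(-λx).
The median m satisfies F(m) = 0.5:
1 - e^(-λm) = 0.5
e^(-λm) = 0.5
λm = ln(2)
m = ln(2) / λ

Given m = 0.1534:
λ = ln(2) / 0.1534 = 0.693147 / 0.1534 = 4.5186

Verification: ln(2) / 4.5186 = 0.1534 ✓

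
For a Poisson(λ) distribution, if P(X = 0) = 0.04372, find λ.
λ = 3.1299

For a Poisson(λ) distribution, the PMF at 0 is:
P(X = 0) = λ^0 e^(-λ) / 0! = e^(-λ)

Given P(X = 0) = 0.04372:
e^(-λ) = 0.04372
-λ = ln(0.04372)
λ = -ln(0.04372) = 3.1299

Verification: e^(-3.1299) = 0.04372 ✓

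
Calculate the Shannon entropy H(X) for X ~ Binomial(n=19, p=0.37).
2.1613 nats

We have X ~ Binomial(n=19, p=0.37).

The Shannon entropy measures the uncertainty or information content of the distribution.

For a Binomial distribution with n=19, p=0.37:
H(X) = 2.1613 nats

(In bits, this would be 3.1181 bits.)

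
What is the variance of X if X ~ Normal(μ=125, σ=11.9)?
141.6100

We have X ~ Normal(μ=125, σ=11.9).

For a Normal distribution with μ=125, σ=11.9:
Var(X) = 141.6100

The variance measures the spread of the distribution around the mean.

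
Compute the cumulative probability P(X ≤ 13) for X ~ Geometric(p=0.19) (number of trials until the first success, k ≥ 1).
0.935389

We have X ~ Geometric(p=0.19) (number of trials until the first success, k ≥ 1).

The CDF gives us P(X ≤ k).

Using the CDF:
P(X ≤ 13) = 0.935389

This means there's approximately a 93.5% chance that X is at most 13.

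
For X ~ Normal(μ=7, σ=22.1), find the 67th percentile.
16.7221

We have X ~ Normal(μ=7, σ=22.1).

We want to find x such that P(X ≤ x) = 0.67.

This is the 67th percentile, which means 67% of values fall below this point.

Using the inverse CDF (quantile function):
x = F⁻¹(0.67) = 16.7221

Verification: P(X ≤ 16.7221) = 0.67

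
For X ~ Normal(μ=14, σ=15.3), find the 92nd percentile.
35.4976

We have X ~ Normal(μ=14, σ=15.3).

We want to find x such that P(X ≤ x) = 0.92.

This is the 92nd percentile, which means 92% of values fall below this point.

Using the inverse CDF (quantile function):
x = F⁻¹(0.92) = 35.4976

Verification: P(X ≤ 35.4976) = 0.92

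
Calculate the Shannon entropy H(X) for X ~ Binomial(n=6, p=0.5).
1.6174 nats

We have X ~ Binomial(n=6, p=0.5).

The Shannon entropy measures the uncertainty or information content of the distribution.

For a Binomial distribution with n=6, p=0.5:
H(X) = 1.6174 nats

(In bits, this would be 2.3334 bits.)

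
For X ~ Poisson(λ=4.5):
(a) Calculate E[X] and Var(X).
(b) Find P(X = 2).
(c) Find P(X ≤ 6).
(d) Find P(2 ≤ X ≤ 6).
(a) E[X] = 4.5000, Var(X) = 4.5000
(b) P(X = 2) = 0.112479
(c) P(X ≤ 6) = 0.831051
(d) P(2 ≤ X ≤ 6) = 0.769951

We have X ~ Poisson(λ=4.5).

(a) Moments:
E[X] = 4.5000
Var(X) = 4.5000
σ = √Var(X) = 2.1213

(b) Point probability using PMF:
P(X = 2) = 0.112479

(c) Cumulative probability using CDF:
P(X ≤ 6) = F(6) = 0.831051

(d) Range probability:
P(2 ≤ X ≤ 6) = P(X ≤ 6) - P(X ≤ 1)
                   = F(6) - F(1)
                   = 0.831051 - 0.061099
                   = 0.769951

This means approximately 77.0% of outcomes fall in the interval [2, 6].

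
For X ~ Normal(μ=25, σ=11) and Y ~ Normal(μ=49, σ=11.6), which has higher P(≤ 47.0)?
X has higher probability (P(X ≤ 47.0) = 0.9772 > P(Y ≤ 47.0) = 0.4316)

Compute P(≤ 47.0) for each distribution:

X ~ Normal(μ=25, σ=11):
P(X ≤ 47.0) = 0.9772

Y ~ Normal(μ=49, σ=11.6):
P(Y ≤ 47.0) = 0.4316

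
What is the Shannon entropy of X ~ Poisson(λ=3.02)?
1.9351 nats

We have X ~ Poisson(λ=3.02).

The Shannon entropy measures the uncertainty or information content of the distribution.

For a Poisson distribution with λ=3.02:
H(X) = 1.9351 nats

(In bits, this would be 2.7918 bits.)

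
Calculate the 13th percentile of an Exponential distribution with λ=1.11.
0.1255

We have X ~ Exponential(λ=1.11).

We want to find x such that P(X ≤ x) = 0.13.

This is the 13th percentile, which means 13% of values fall below this point.

Using the inverse CDF (quantile function):
x = F⁻¹(0.13) = 0.1255

Verification: P(X ≤ 0.1255) = 0.13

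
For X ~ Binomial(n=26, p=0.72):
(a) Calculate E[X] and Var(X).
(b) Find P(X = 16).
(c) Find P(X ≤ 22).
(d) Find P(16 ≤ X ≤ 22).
(a) E[X] = 18.7200, Var(X) = 5.2416
(b) P(X = 16) = 0.082061
(c) P(X ≤ 22) = 0.958372
(d) P(16 ≤ X ≤ 22) = 0.875101

We have X ~ Binomial(n=26, p=0.72).

(a) Moments:
E[X] = 18.7200
Var(X) = 5.2416
σ = √Var(X) = 2.2895

(b) Point probability using PMF:
P(X = 16) = 0.082061

(c) Cumulative probability using CDF:
P(X ≤ 22) = F(22) = 0.958372

(d) Range probability:
P(16 ≤ X ≤ 22) = P(X ≤ 22) - P(X ≤ 15)
                   = F(22) - F(15)
                   = 0.958372 - 0.083271
                   = 0.875101

This means approximately 87.5% of outcomes fall in the interval [16, 22].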